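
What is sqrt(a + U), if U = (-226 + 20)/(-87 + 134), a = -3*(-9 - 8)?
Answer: sqrt(102977)/47 ≈ 6.8277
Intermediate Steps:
a = 51 (a = -3*(-17) = 51)
U = -206/47 ≈ -4.3830
sqrt(a + U) = sqrt(51 - 206/47) = sqrt(2191/47) = sqrt(102977)/47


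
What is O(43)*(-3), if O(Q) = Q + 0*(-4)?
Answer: -129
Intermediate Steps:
O(Q) = Q (O(Q) = Q + 0 = Q)
O(43)*(-3) = 43*(-3) = -129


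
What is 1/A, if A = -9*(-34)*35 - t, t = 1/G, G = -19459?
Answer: 19459/208405891 ≈ 9.3371e-5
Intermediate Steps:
t = -1/19459 (t = 1/(-19459) = -1/19459 ≈ -5.1390e-5)
A = 208405891/19459 (A = -9*(-34)*35 - 1*(-1/19459) = 306*35 + 1/19459 = 10710 + 1/19459 = 208405891/19459 ≈ 10710.)
1/A = 1/(208405891/19459) = 19459/208405891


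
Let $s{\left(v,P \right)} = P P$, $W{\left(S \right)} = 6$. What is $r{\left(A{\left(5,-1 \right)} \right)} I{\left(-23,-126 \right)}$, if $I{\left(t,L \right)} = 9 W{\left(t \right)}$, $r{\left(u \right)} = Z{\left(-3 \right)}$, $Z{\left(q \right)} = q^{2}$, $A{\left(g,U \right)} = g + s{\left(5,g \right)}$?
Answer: $486$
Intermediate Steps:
$s{\left(v,P \right)} = P^{2}$
$A{\left(g,U \right)} = g + g^{2}$
$r{\left(u \right)} = 9$ ($r{\left(u \right)} = \left(-3\right)^{2} = 9$)
$I{\left(t,L \right)} = 54$ ($I{\left(t,L \right)} = 9 \cdot 6 = 54$)
$r{\left(A{\left(5,-1 \right)} \right)} I{\left(-23,-126 \right)} = 9 \cdot 54 = 486$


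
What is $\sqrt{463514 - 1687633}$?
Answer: $i \sqrt{1224119} \approx 1106.4 i$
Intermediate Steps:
$\sqrt{463514 - 1687633} = \sqrt{-1224119} = i \sqrt{1224119}$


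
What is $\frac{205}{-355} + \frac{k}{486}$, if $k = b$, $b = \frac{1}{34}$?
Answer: $- \frac{677413}{1173204} \approx -0.5774$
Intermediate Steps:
$b = \frac{1}{34} \approx 0.029412$
$k = \frac{1}{34} \approx 0.029412$
$\frac{205}{-355} + \frac{k}{486} = \frac{205}{-355} + \frac{1}{34 \cdot 486} = 205 \left(- \frac{1}{355}\right) + \frac{1}{34} \cdot \frac{1}{486} = - \frac{41}{71} + \frac{1}{16524} = - \frac{677413}{1173204}$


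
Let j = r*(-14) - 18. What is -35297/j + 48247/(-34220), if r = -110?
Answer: -640647637/26041420 ≈ -24.601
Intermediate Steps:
j = 1522 (j = -110*(-14) - 18 = 1540 - 18 = 1522)
-35297/j + 48247/(-34220) = -35297/1522 + 48247/(-34220) = -35297*1/1522 + 48247*(-1/34220) = -35297/1522 - 48247/34220 = -640647637/26041420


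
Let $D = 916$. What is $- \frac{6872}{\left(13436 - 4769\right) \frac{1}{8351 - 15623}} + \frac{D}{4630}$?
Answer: $\frac{12854654494}{2229345} \approx 5766.1$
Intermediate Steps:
$- \frac{6872}{\left(13436 - 4769\right) \frac{1}{8351 - 15623}} + \frac{D}{4630} = - \frac{6872}{\left(13436 - 4769\right) \frac{1}{8351 - 15623}} + \frac{916}{4630} = - \frac{6872}{8667 \frac{1}{-7272}} + 916 \cdot \frac{1}{4630} = - \frac{6872}{8667 \left(- \frac{1}{7272}\right)} + \frac{458}{2315} = - \frac{6872}{- \frac{963}{808}} + \frac{458}{2315} = \left(-6872\right) \left(- \frac{808}{963}\right) + \frac{458}{2315} = \frac{5552576}{963} + \frac{458}{2315} = \frac{12854654494}{2229345}$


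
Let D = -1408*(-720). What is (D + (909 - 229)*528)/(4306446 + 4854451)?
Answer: 1372800/9160897 ≈ 0.14985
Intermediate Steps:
D = 1013760
(D + (909 - 229)*528)/(4306446 + 4854451) = (1013760 + (909 - 229)*528)/(4306446 + 4854451) = (1013760 + 680*528)/9160897 = (1013760 + 359040)*(1/9160897) = 1372800*(1/9160897) = 1372800/9160897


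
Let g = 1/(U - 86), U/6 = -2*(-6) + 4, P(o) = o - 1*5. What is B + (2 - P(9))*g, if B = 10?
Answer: 49/5 ≈ 9.8000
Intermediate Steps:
P(o) = -5 + o (P(o) = o - 5 = -5 + o)
U = 96 (U = 6*(-2*(-6) + 4) = 6*(12 + 4) = 6*16 = 96)
g = 1/10 (g = 1/(96 - 86) = 1/10 ≈ 0.10000)
B + (2 - P(9))*g = 10 + (2 - (-5 + 9))*(1/10) = 10 + (2 - 1*4)*(1/10) = 10 + (2 - 4)*(1/10) = 10 - 2*1/10 = 10 - 1/5 = 49/5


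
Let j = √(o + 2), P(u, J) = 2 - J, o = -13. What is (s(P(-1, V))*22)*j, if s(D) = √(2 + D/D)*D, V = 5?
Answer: -66*I*√33 ≈ -379.14*I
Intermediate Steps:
j = I*√11 (j = √(-13 + 2) = √(-11) = I*√11 ≈ 3.3166*I)
s(D) = D*√3 (s(D) = √(2 + 1)*D = √3*D = D*√3)
(s(P(-1, V))*22)*j = (((2 - 1*5)*√3)*22)*(I*√11) = (((2 - 5)*√3)*22)*(I*√11) = (-3*√3*22)*(I*√11) = (-66*√3)*(I*√11) = -66*I*√33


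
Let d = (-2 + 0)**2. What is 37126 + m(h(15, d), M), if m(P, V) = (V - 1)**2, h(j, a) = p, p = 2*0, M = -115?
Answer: 50582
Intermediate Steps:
d = 4 (d = (-2)**2 = 4)
p = 0
h(j, a) = 0
m(P, V) = (-1 + V)**2
37126 + m(h(15, d), M) = 37126 + (-1 - 115)**2 = 37126 + (-116)**2 = 37126 + 13456 = 50582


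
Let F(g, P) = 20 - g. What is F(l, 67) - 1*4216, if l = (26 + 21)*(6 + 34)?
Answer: -6076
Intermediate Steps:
l = 1880 (l = 47*40 = 1880)
F(l, 67) - 1*4216 = (20 - 1*1880) - 1*4216 = (20 - 1880) - 4216 = -1860 - 4216 = -6076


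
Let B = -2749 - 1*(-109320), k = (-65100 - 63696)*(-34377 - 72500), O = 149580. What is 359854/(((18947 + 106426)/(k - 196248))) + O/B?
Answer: 28194888194373132/713621 ≈ 3.9510e+10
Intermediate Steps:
k = 13765330092 (k = -128796*(-106877) = 13765330092)
B = 106571 (B = -2749 + 109320 = 106571)
359854/(((18947 + 106426)/(k - 196248))) + O/B = 359854/(((18947 + 106426)/(13765330092 - 196248))) + 149580/106571 = 359854/((125373/13765133844)) + 149580*(1/106571) = 359854/((125373*(1/13765133844))) + 149580/106571 = 359854/(41791/4588377948) + 149580/106571 = 359854*(4588377948/41791) + 149580/106571 = 1651146158099592/41791 + 149580/106571 = 28194888194373132/713621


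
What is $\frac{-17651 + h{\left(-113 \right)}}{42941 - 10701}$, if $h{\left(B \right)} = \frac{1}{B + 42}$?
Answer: $- \frac{626611}{1144520} \approx -0.54749$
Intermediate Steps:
$h{\left(B \right)} = \frac{1}{42 + B}$
$\frac{-17651 + h{\left(-113 \right)}}{42941 - 10701} = \frac{-17651 + \frac{1}{42 - 113}}{42941 - 10701} = \frac{-17651 + \frac{1}{-71}}{32240} = \left(-17651 - \frac{1}{71}\right) \frac{1}{32240} = \left(- \frac{1253222}{71}\right) \frac{1}{32240} = - \frac{626611}{1144520}$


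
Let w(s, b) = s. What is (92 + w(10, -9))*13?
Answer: 1326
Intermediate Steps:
(92 + w(10, -9))*13 = (92 + 10)*13 = 102*13 = 1326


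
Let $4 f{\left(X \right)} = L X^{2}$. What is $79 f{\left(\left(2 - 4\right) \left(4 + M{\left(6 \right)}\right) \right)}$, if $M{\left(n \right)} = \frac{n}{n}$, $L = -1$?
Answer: $-1975$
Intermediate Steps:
$M{\left(n \right)} = 1$
$f{\left(X \right)} = - \frac{X^{2}}{4}$ ($f{\left(X \right)} = \frac{\left(-1\right) X^{2}}{4} = - \frac{X^{2}}{4}$)
$79 f{\left(\left(2 - 4\right) \left(4 + M{\left(6 \right)}\right) \right)} = 79 \left(- \frac{\left(\left(2 - 4\right) \left(4 + 1\right)\right)^{2}}{4}\right) = 79 \left(- \frac{\left(\left(-2\right) 5\right)^{2}}{4}\right) = 79 \left(- \frac{\left(-10\right)^{2}}{4}\right) = 79 \left(\left(- \frac{1}{4}\right) 100\right) = 79 \left(-25\right) = -1975$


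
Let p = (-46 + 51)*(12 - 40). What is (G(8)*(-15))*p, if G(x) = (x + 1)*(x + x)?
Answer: 302400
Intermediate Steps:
p = -140 (p = 5*(-28) = -140)
G(x) = 2*x*(1 + x) (G(x) = (1 + x)*(2*x) = 2*x*(1 + x))
(G(8)*(-15))*p = ((2*8*(1 + 8))*(-15))*(-140) = ((2*8*9)*(-15))*(-140) = (144*(-15))*(-140) = -2160*(-140) = 302400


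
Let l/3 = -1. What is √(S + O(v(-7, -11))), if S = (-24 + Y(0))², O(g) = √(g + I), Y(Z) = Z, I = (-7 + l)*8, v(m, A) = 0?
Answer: 2*√(144 + I*√5) ≈ 24.001 + 0.18633*I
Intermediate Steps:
l = -3 (l = 3*(-1) = -3)
I = -80 (I = (-7 - 3)*8 = -10*8 = -80)
O(g) = √(-80 + g) (O(g) = √(g - 80) = √(-80 + g))
S = 576 (S = (-24 + 0)² = (-24)² = 576)
√(S + O(v(-7, -11))) = √(576 + √(-80 + 0)) = √(576 + √(-80)) = √(576 + 4*I*√5)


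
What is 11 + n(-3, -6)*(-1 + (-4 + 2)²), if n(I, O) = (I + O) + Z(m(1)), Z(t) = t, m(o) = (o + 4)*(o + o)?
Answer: 14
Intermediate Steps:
m(o) = 2*o*(4 + o) (m(o) = (4 + o)*(2*o) = 2*o*(4 + o))
n(I, O) = 10 + I + O (n(I, O) = (I + O) + 2*1*(4 + 1) = (I + O) + 2*1*5 = (I + O) + 10 = 10 + I + O)
11 + n(-3, -6)*(-1 + (-4 + 2)²) = 11 + (10 - 3 - 6)*(-1 + (-4 + 2)²) = 11 + 1*(-1 + (-2)²) = 11 + 1*(-1 + 4) = 11 + 1*3 = 11 + 3 = 14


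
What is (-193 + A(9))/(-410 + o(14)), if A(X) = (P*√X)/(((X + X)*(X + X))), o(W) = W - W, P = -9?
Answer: 2317/4920 ≈ 0.47093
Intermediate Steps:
o(W) = 0
A(X) = -9/(4*X^(3/2)) (A(X) = (-9*√X)/(((X + X)*(X + X))) = (-9*√X)/(((2*X)*(2*X))) = (-9*√X)/((4*X²)) = (-9*√X)*(1/(4*X²)) = -9/(4*X^(3/2)))
(-193 + A(9))/(-410 + o(14)) = (-193 - 9/(4*9^(3/2)))/(-410 + 0) = (-193 - 9/4*1/27)/(-410) = (-193 - 1/12)*(-1/410) = -2317/12*(-1/410) = 2317/4920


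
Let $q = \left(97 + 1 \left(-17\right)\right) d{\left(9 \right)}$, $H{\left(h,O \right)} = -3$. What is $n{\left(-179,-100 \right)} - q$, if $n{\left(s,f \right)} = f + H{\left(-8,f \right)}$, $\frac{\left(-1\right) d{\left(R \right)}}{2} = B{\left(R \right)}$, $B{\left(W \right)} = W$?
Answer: $1337$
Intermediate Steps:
$d{\left(R \right)} = - 2 R$
$n{\left(s,f \right)} = -3 + f$ ($n{\left(s,f \right)} = f - 3 = -3 + f$)
$q = -1440$ ($q = \left(97 + 1 \left(-17\right)\right) \left(\left(-2\right) 9\right) = \left(97 - 17\right) \left(-18\right) = 80 \left(-18\right) = -1440$)
$n{\left(-179,-100 \right)} - q = \left(-3 - 100\right) - -1440 = -103 + 1440 = 1337$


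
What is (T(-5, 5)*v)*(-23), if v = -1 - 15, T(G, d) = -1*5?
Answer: -1840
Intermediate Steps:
T(G, d) = -5
v = -16
(T(-5, 5)*v)*(-23) = -5*(-16)*(-23) = 80*(-23) = -1840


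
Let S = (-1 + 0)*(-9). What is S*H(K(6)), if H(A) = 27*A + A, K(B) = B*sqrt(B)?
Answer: 1512*sqrt(6) ≈ 3703.6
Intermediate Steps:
K(B) = B**(3/2)
S = 9 (S = -1*(-9) = 9)
H(A) = 28*A
S*H(K(6)) = 9*(28*6**(3/2)) = 9*(28*(6*sqrt(6))) = 9*(168*sqrt(6)) = 1512*sqrt(6)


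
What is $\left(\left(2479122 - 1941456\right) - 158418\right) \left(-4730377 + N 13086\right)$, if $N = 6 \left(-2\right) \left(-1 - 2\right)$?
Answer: $-1615323800688$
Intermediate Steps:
$N = 36$ ($N = - 12 \left(-1 - 2\right) = \left(-12\right) \left(-3\right) = 36$)
$\left(\left(2479122 - 1941456\right) - 158418\right) \left(-4730377 + N 13086\right) = \left(\left(2479122 - 1941456\right) - 158418\right) \left(-4730377 + 36 \cdot 13086\right) = \left(\left(2479122 - 1941456\right) - 158418\right) \left(-4730377 + 471096\right) = \left(537666 - 158418\right) \left(-4259281\right) = 379248 \left(-4259281\right) = -1615323800688$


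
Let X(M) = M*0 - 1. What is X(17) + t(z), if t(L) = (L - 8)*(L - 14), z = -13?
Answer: 566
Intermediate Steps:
X(M) = -1 (X(M) = 0 - 1 = -1)
t(L) = (-14 + L)*(-8 + L) (t(L) = (-8 + L)*(-14 + L) = (-14 + L)*(-8 + L))
X(17) + t(z) = -1 + (112 + (-13)² - 22*(-13)) = -1 + (112 + 169 + 286) = -1 + 567 = 566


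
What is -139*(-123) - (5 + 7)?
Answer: 17085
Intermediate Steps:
-139*(-123) - (5 + 7) = 17097 - 1*12 = 17097 - 12 = 17085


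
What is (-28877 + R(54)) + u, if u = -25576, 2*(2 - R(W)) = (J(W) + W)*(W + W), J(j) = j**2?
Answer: -214831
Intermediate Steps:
R(W) = 2 - W*(W + W**2) (R(W) = 2 - (W**2 + W)*(W + W)/2 = 2 - (W + W**2)*2*W/2 = 2 - W*(W + W**2))
(-28877 + R(54)) + u = (-28877 + (2 - 1*54**2 - 1*54**3)) - 25576 = (-28877 + (2 - 1*2916 - 1*157464)) - 25576 = (-28877 + (2 - 2916 - 157464)) - 25576 = (-28877 - 160378) - 25576 = -189255 - 25576 = -214831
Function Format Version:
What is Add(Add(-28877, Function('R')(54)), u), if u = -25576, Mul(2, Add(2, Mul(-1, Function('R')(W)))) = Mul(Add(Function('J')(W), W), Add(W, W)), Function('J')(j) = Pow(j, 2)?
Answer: -214831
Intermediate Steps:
Function('R')(W) = Add(2, Mul(-1, W, Add(W, Pow(W, 2)))) (Function('R')(W) = Add(2, Mul(Rational(-1, 2), Mul(Add(Pow(W, 2), W), Add(W, W)))) = Add(2, Mul(Rational(-1, 2), Mul(Add(W, Pow(W, 2)), Mul(2, W)))) = Add(2, Mul(Rational(-1, 2), Mul(2, W, Add(W, Pow(W, 2))))) = Add(2, Mul(-1, W, Add(W, Pow(W, 2)))))
Add(Add(-28877, Function('R')(54)), u) = Add(Add(-28877, Add(2, Mul(-1, Pow(54, 2)), Mul(-1, Pow(54, 3)))), -25576) = Add(Add(-28877, Add(2, Mul(-1, 2916), Mul(-1, 157464))), -25576) = Add(Add(-28877, Add(2, -2916, -157464)), -25576) = Add(Add(-28877, -160378), -25576) = Add(-189255, -25576) = -214831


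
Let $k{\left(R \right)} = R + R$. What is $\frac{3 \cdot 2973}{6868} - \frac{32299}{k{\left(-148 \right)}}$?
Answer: $\frac{56117389}{508232} \approx 110.42$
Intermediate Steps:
$k{\left(R \right)} = 2 R$
$\frac{3 \cdot 2973}{6868} - \frac{32299}{k{\left(-148 \right)}} = \frac{3 \cdot 2973}{6868} - \frac{32299}{2 \left(-148\right)} = 8919 \cdot \frac{1}{6868} - \frac{32299}{-296} = \frac{8919}{6868} - - \frac{32299}{296} = \frac{8919}{6868} + \frac{32299}{296} = \frac{56117389}{508232}$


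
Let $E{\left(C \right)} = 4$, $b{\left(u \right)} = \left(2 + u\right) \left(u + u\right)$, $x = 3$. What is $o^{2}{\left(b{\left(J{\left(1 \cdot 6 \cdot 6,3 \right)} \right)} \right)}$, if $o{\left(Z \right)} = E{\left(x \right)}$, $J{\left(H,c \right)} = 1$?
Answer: $16$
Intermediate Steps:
$b{\left(u \right)} = 2 u \left(2 + u\right)$ ($b{\left(u \right)} = \left(2 + u\right) 2 u = 2 u \left(2 + u\right)$)
$o{\left(Z \right)} = 4$
$o^{2}{\left(b{\left(J{\left(1 \cdot 6 \cdot 6,3 \right)} \right)} \right)} = 4^{2} = 16$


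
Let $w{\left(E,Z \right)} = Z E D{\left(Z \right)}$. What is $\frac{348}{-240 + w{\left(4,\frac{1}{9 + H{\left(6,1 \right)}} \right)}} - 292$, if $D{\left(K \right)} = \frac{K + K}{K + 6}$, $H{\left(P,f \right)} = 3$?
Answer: $- \frac{7711574}{26279} \approx -293.45$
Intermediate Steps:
$D{\left(K \right)} = \frac{2 K}{6 + K}$
$w{\left(E,Z \right)} = \frac{2 E Z^{2}}{6 + Z}$ ($w{\left(E,Z \right)} = Z E \frac{2 Z}{6 + Z} = E Z \frac{2 Z}{6 + Z} = \frac{2 E Z^{2}}{6 + Z}$)
$\frac{348}{-240 + w{\left(4,\frac{1}{9 + H{\left(6,1 \right)}} \right)}} - 292 = \frac{348}{-240 + 2 \cdot 4 \left(\frac{1}{9 + 3}\right)^{2} \frac{1}{6 + \frac{1}{9 + 3}}} - 292 = \frac{348}{-240 + 2 \cdot 4 \left(\frac{1}{12}\right)^{2} \frac{1}{6 + \frac{1}{12}}} - 292 = \frac{348}{-240 + 2 \cdot 4 \cdot \frac{1}{144} \frac{1}{\frac{73}{12}}} - 292 = \frac{348}{-240 + 2 \cdot 4 \cdot \frac{1}{144} \cdot \frac{12}{73}} - 292 = \frac{348}{-240 + \frac{2}{219}} - 292 = \frac{348}{- \frac{52558}{219}} - 292 = 348 \left(- \frac{219}{52558}\right) - 292 = - \frac{38106}{26279} - 292 = - \frac{7711574}{26279}$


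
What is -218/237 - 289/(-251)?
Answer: 13775/59487 ≈ 0.23156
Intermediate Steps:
-218/237 - 289/(-251) = -218*1/237 - 289*(-1/251) = -218/237 + 289/251 = 13775/59487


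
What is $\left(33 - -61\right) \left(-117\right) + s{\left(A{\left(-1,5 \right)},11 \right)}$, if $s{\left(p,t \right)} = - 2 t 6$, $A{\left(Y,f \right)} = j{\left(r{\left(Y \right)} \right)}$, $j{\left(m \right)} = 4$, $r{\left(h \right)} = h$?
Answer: $-11130$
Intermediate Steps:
$A{\left(Y,f \right)} = 4$
$s{\left(p,t \right)} = - 12 t$
$\left(33 - -61\right) \left(-117\right) + s{\left(A{\left(-1,5 \right)},11 \right)} = \left(33 - -61\right) \left(-117\right) - 132 = \left(33 + 61\right) \left(-117\right) - 132 = 94 \left(-117\right) - 132 = -10998 - 132 = -11130$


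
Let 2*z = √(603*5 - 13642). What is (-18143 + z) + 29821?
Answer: 11678 + I*√10627/2 ≈ 11678.0 + 51.544*I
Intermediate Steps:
z = I*√10627/2 (z = √(603*5 - 13642)/2 = √(3015 - 13642)/2 = √(-10627)/2 = (I*√10627)/2 = I*√10627/2 ≈ 51.544*I)
(-18143 + z) + 29821 = (-18143 + I*√10627/2) + 29821 = 11678 + I*√10627/2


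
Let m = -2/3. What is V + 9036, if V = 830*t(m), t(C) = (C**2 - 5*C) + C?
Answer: 104564/9 ≈ 11618.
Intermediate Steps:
m = -2/3 (m = -2*1/3 = -2/3 ≈ -0.66667)
t(C) = C**2 - 4*C
V = 23240/9 (V = 830*(-2*(-4 - 2/3)/3) = 830*(-2/3*(-14/3)) = 830*(28/9) = 23240/9 ≈ 2582.2)
V + 9036 = 23240/9 + 9036 = 104564/9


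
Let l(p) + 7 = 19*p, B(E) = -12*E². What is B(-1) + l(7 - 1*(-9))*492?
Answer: 146112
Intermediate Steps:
l(p) = -7 + 19*p
B(-1) + l(7 - 1*(-9))*492 = -12*(-1)² + (-7 + 19*(7 - 1*(-9)))*492 = -12*1 + (-7 + 19*(7 + 9))*492 = -12 + (-7 + 19*16)*492 = -12 + (-7 + 304)*492 = -12 + 297*492 = -12 + 146124 = 146112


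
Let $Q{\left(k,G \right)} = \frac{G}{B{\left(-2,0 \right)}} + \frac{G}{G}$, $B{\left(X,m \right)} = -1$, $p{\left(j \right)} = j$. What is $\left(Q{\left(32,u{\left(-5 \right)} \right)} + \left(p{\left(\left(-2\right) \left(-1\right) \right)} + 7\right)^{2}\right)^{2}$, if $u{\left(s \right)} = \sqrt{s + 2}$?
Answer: $\left(82 - i \sqrt{3}\right)^{2} \approx 6721.0 - 284.06 i$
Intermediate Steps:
$u{\left(s \right)} = \sqrt{2 + s}$
$Q{\left(k,G \right)} = 1 - G$ ($Q{\left(k,G \right)} = \frac{G}{-1} + \frac{G}{G} = G \left(-1\right) + 1 = - G + 1 = 1 - G$)
$\left(Q{\left(32,u{\left(-5 \right)} \right)} + \left(p{\left(\left(-2\right) \left(-1\right) \right)} + 7\right)^{2}\right)^{2} = \left(\left(1 - \sqrt{2 - 5}\right) + \left(\left(-2\right) \left(-1\right) + 7\right)^{2}\right)^{2} = \left(\left(1 - \sqrt{-3}\right) + \left(2 + 7\right)^{2}\right)^{2} = \left(\left(1 - i \sqrt{3}\right) + 9^{2}\right)^{2} = \left(\left(1 - i \sqrt{3}\right) + 81\right)^{2} = \left(82 - i \sqrt{3}\right)^{2}$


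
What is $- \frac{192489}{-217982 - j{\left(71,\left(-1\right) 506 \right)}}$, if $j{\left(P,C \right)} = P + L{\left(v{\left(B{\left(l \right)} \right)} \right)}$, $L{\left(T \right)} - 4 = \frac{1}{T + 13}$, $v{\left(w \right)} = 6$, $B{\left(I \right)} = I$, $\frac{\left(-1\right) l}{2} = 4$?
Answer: $\frac{110827}{125548} \approx 0.88275$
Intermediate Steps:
$l = -8$ ($l = \left(-2\right) 4 = -8$)
$L{\left(T \right)} = 4 + \frac{1}{13 + T}$ ($L{\left(T \right)} = 4 + \frac{1}{T + 13} = 4 + \frac{1}{13 + T}$)
$j{\left(P,C \right)} = \frac{77}{19} + P$ ($j{\left(P,C \right)} = P + \frac{53 + 4 \cdot 6}{13 + 6} = P + \frac{53 + 24}{19} = P + \frac{1}{19} \cdot 77 = P + \frac{77}{19} = \frac{77}{19} + P$)
$- \frac{192489}{-217982 - j{\left(71,\left(-1\right) 506 \right)}} = - \frac{192489}{-217982 - \left(\frac{77}{19} + 71\right)} = - \frac{192489}{-217982 - \frac{1426}{19}} = - \frac{192489}{- \frac{4143084}{19}} = \left(-192489\right) \left(- \frac{19}{4143084}\right) = \frac{110827}{125548}$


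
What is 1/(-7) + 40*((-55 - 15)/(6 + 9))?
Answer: -3923/21 ≈ -186.81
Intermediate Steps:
1/(-7) + 40*((-55 - 15)/(6 + 9)) = -1/7 + 40*(-70/15) = -1/7 + 40*(-70*1/15) = -1/7 + 40*(-14/3) = -1/7 - 560/3 = -3923/21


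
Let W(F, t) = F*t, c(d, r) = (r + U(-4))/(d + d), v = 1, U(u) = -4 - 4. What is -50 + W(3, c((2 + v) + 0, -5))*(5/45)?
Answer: -913/18 ≈ -50.722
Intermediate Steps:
U(u) = -8
c(d, r) = (-8 + r)/(2*d) (c(d, r) = (r - 8)/(d + d) = (-8 + r)/((2*d)) = (-8 + r)*(1/(2*d)) = (-8 + r)/(2*d))
-50 + W(3, c((2 + v) + 0, -5))*(5/45) = -50 + (3*((-8 - 5)/(2*((2 + 1) + 0))))*(5/45) = -50 + (3*((½)*(-13)/(3 + 0)))*(5*(1/45)) = -50 + (3*((½)*(-13)/3))*(⅑) = -50 + (3*((½)*(⅓)*(-13)))*(⅑) = -50 + (3*(-13/6))*(⅑) = -50 - 13/2*⅑ = -50 - 13/18 = -913/18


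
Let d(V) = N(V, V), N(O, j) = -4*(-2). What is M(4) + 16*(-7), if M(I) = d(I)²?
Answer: -48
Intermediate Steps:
N(O, j) = 8
d(V) = 8
M(I) = 64 (M(I) = 8² = 64)
M(4) + 16*(-7) = 64 + 16*(-7) = 64 - 112 = -48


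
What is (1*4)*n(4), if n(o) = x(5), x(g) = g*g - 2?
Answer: 92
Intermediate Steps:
x(g) = -2 + g² (x(g) = g² - 2 = -2 + g²)
n(o) = 23 (n(o) = -2 + 5² = -2 + 25 = 23)
(1*4)*n(4) = (1*4)*23 = 4*23 = 92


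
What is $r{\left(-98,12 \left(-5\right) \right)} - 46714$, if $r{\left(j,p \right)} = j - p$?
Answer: $-46752$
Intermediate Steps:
$r{\left(-98,12 \left(-5\right) \right)} - 46714 = \left(-98 - 12 \left(-5\right)\right) - 46714 = \left(-98 - -60\right) - 46714 = \left(-98 + 60\right) - 46714 = -38 - 46714 = -46752$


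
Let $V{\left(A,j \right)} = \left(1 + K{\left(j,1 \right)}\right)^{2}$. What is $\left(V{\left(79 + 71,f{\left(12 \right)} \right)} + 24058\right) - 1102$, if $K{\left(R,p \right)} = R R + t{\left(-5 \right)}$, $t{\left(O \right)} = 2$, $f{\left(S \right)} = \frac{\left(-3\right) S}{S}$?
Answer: $23100$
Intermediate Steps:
$f{\left(S \right)} = -3$
$K{\left(R,p \right)} = 2 + R^{2}$ ($K{\left(R,p \right)} = R R + 2 = R^{2} + 2 = 2 + R^{2}$)
$V{\left(A,j \right)} = \left(3 + j^{2}\right)^{2}$ ($V{\left(A,j \right)} = \left(1 + \left(2 + j^{2}\right)\right)^{2} = \left(3 + j^{2}\right)^{2}$)
$\left(V{\left(79 + 71,f{\left(12 \right)} \right)} + 24058\right) - 1102 = \left(\left(3 + \left(-3\right)^{2}\right)^{2} + 24058\right) - 1102 = \left(\left(3 + 9\right)^{2} + 24058\right) - 1102 = \left(12^{2} + 24058\right) - 1102 = \left(144 + 24058\right) - 1102 = 24202 - 1102 = 23100$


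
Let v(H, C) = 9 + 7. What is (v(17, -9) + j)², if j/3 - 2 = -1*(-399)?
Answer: 1485961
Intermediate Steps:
v(H, C) = 16
j = 1203 (j = 6 + 3*(-1*(-399)) = 6 + 3*399 = 6 + 1197 = 1203)
(v(17, -9) + j)² = (16 + 1203)² = 1219² = 1485961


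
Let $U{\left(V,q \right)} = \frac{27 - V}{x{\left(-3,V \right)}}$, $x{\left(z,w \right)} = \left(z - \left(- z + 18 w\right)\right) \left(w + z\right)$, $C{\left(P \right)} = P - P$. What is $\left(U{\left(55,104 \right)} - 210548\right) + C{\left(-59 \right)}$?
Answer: $- \frac{2726175497}{12948} \approx -2.1055 \cdot 10^{5}$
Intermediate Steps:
$C{\left(P \right)} = 0$
$x{\left(z,w \right)} = \left(w + z\right) \left(- 18 w + 2 z\right)$ ($x{\left(z,w \right)} = \left(z - \left(- z + 18 w\right)\right) \left(w + z\right) = \left(- 18 w + 2 z\right) \left(w + z\right) = \left(w + z\right) \left(- 18 w + 2 z\right)$)
$U{\left(V,q \right)} = \frac{27 - V}{18 - 18 V^{2} + 48 V}$ ($U{\left(V,q \right)} = \frac{27 - V}{- 18 V^{2} + 2 \left(-3\right)^{2} - 16 V \left(-3\right)} = \frac{27 - V}{- 18 V^{2} + 2 \cdot 9 + 48 V} = \frac{27 - V}{- 18 V^{2} + 18 + 48 V} = \frac{27 - V}{18 - 18 V^{2} + 48 V}$)
$\left(U{\left(55,104 \right)} - 210548\right) + C{\left(-59 \right)} = \left(\frac{-27 + 55}{6 \left(-3 - 440 + 3 \cdot 55^{2}\right)} - 210548\right) + 0 = \left(\frac{1}{6} \frac{1}{-3 - 440 + 3 \cdot 3025} \cdot 28 - 210548\right) + 0 = \left(\frac{1}{6} \frac{1}{-3 - 440 + 9075} \cdot 28 - 210548\right) + 0 = \left(\frac{1}{6} \cdot \frac{1}{8632} \cdot 28 - 210548\right) + 0 = \left(\frac{7}{12948} - 210548\right) + 0 = - \frac{2726175497}{12948} + 0 = - \frac{2726175497}{12948}$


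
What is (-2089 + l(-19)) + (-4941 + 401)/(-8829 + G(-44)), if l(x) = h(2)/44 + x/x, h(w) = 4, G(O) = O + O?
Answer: -204746799/98087 ≈ -2087.4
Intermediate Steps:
G(O) = 2*O
l(x) = 12/11 (l(x) = 4/44 + x/x = 4*(1/44) + 1 = 1/11 + 1 = 12/11)
(-2089 + l(-19)) + (-4941 + 401)/(-8829 + G(-44)) = (-2089 + 12/11) + (-4941 + 401)/(-8829 + 2*(-44)) = -22967/11 - 4540/(-8829 - 88) = -22967/11 - 4540/(-8917) = -22967/11 - 4540*(-1/8917) = -22967/11 + 4540/8917 = -204746799/98087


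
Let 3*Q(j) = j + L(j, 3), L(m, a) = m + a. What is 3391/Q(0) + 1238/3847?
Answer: 13046415/3847 ≈ 3391.3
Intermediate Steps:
L(m, a) = a + m
Q(j) = 1 + 2*j/3 (Q(j) = (j + (3 + j))/3 = (3 + 2*j)/3 = 1 + 2*j/3)
3391/Q(0) + 1238/3847 = 3391/(1 + (2/3)*0) + 1238/3847 = 3391/(1 + 0) + 1238*(1/3847) = 3391/1 + 1238/3847 = 3391*1 + 1238/3847 = 3391 + 1238/3847 = 13046415/3847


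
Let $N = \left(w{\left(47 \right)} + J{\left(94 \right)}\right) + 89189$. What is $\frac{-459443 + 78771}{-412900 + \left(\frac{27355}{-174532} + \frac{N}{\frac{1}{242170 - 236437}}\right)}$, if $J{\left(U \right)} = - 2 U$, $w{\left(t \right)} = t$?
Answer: $- \frac{66439445504}{89028648207733} \approx -0.00074627$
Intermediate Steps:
$N = 89048$ ($N = \left(47 - 188\right) + 89189 = -141 + 89189 = 89048$)
$\frac{-459443 + 78771}{-412900 + \left(\frac{27355}{-174532} + \frac{N}{\frac{1}{242170 - 236437}}\right)} = \frac{-459443 + 78771}{-412900 + \left(\frac{27355}{-174532} + \frac{89048}{\frac{1}{242170 - 236437}}\right)} = - \frac{380672}{-412900 + \left(27355 \left(- \frac{1}{174532}\right) + \frac{89048}{\frac{1}{5733}}\right)} = - \frac{380672}{-412900 - \left(\frac{27355}{174532} - 89048 \frac{1}{\frac{1}{5733}}\right)} = - \frac{380672}{-412900 + \left(- \frac{27355}{174532} + 89048 \cdot 5733\right)} = - \frac{380672}{-412900 + \left(- \frac{27355}{174532} + 510512184\right)} = - \frac{380672}{-412900 + \frac{89100712470533}{174532}} = - \frac{380672}{\frac{89028648207733}{174532}} = \left(-380672\right) \frac{174532}{89028648207733} = - \frac{66439445504}{89028648207733}$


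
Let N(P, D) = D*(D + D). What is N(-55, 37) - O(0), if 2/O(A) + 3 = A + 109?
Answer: 145113/53 ≈ 2738.0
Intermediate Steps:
O(A) = 2/(106 + A) (O(A) = 2/(-3 + (A + 109)) = 2/(-3 + (109 + A)) = 2/(106 + A))
N(P, D) = 2*D² (N(P, D) = D*(2*D) = 2*D²)
N(-55, 37) - O(0) = 2*37² - 2/(106 + 0) = 2*1369 - 2/106 = 2738 - 2/106 = 2738 - 1*1/53 = 2738 - 1/53 = 145113/53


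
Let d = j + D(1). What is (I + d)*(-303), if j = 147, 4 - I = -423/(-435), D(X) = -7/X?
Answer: -6283917/145 ≈ -43337.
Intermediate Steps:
I = 439/145 (I = 4 - (-423)/(-435) = 4 - (-423)*(-1)/435 = 4 - 1*141/145 = 4 - 141/145 = 439/145 ≈ 3.0276)
d = 140 (d = 147 - 7/1 = 147 - 7*1 = 147 - 7 = 140)
(I + d)*(-303) = (439/145 + 140)*(-303) = (20739/145)*(-303) = -6283917/145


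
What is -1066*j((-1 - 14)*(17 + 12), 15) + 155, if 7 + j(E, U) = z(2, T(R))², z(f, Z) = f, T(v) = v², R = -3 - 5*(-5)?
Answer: 3353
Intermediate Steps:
R = 22 (R = -3 + 25 = 22)
j(E, U) = -3 (j(E, U) = -7 + 2² = -7 + 4 = -3)
-1066*j((-1 - 14)*(17 + 12), 15) + 155 = -1066*(-3) + 155 = 3198 + 155 = 3353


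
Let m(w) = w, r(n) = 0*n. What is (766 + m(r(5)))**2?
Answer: 586756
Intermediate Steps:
r(n) = 0
(766 + m(r(5)))**2 = (766 + 0)**2 = 766**2 = 586756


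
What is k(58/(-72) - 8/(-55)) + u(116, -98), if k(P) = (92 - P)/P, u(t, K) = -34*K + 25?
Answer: 4204132/1307 ≈ 3216.6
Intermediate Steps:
u(t, K) = 25 - 34*K
k(P) = (92 - P)/P
k(58/(-72) - 8/(-55)) + u(116, -98) = (92 - (58/(-72) - 8/(-55)))/(58/(-72) - 8/(-55)) + (25 - 34*(-98)) = (92 - (58*(-1/72) - 8*(-1/55)))/(58*(-1/72) - 8*(-1/55)) + (25 + 3332) = (92 - (-29/36 + 8/55))/(-29/36 + 8/55) + 3357 = (92 - 1*(-1307/1980))/(-1307/1980) + 3357 = -1980*(92 + 1307/1980)/1307 + 3357 = -1980/1307*183467/1980 + 3357 = -183467/1307 + 3357 = 4204132/1307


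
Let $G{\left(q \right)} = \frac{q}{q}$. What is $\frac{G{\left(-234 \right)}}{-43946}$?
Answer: $- \frac{1}{43946} \approx -2.2755 \cdot 10^{-5}$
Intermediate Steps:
$G{\left(q \right)} = 1$
$\frac{G{\left(-234 \right)}}{-43946} = 1 \frac{1}{-43946} = 1 \left(- \frac{1}{43946}\right) = - \frac{1}{43946}$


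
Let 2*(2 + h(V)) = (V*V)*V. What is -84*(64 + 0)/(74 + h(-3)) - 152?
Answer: -9512/39 ≈ -243.90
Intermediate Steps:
h(V) = -2 + V³/2 (h(V) = -2 + ((V*V)*V)/2 = -2 + (V²*V)/2 = -2 + V³/2)
-84*(64 + 0)/(74 + h(-3)) - 152 = -84*(64 + 0)/(74 + (-2 + (½)*(-3)³)) - 152 = -5376/(74 + (-2 + (½)*(-27))) - 152 = -5376/(74 + (-2 - 27/2)) - 152 = -5376/(74 - 31/2) - 152 = -5376/117/2 - 152 = -5376*2/117 - 152 = -84*128/117 - 152 = -3584/39 - 152 = -9512/39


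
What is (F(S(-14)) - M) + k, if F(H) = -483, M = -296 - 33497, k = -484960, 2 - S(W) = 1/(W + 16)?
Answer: -451650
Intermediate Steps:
S(W) = 2 - 1/(16 + W) (S(W) = 2 - 1/(W + 16) = 2 - 1/(16 + W))
M = -33793
(F(S(-14)) - M) + k = (-483 - 1*(-33793)) - 484960 = (-483 + 33793) - 484960 = 33310 - 484960 = -451650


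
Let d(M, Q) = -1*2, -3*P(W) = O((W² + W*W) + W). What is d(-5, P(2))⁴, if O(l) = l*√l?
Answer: 16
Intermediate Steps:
O(l) = l^(3/2)
P(W) = -(W + 2*W²)^(3/2)/3 (P(W) = -((W² + W*W) + W)^(3/2)/3 = -((W² + W²) + W)^(3/2)/3 = -(2*W² + W)^(3/2)/3 = -(W + 2*W²)^(3/2)/3)
d(M, Q) = -2
d(-5, P(2))⁴ = (-2)⁴ = 16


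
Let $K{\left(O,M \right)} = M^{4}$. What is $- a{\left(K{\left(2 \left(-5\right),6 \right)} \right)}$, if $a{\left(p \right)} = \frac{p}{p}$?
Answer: $-1$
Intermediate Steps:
$a{\left(p \right)} = 1$
$- a{\left(K{\left(2 \left(-5\right),6 \right)} \right)} = \left(-1\right) 1 = -1$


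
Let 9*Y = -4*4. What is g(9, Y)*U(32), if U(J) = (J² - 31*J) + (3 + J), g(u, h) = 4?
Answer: 268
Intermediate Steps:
Y = -16/9 (Y = (-4*4)/9 = (⅑)*(-16) = -16/9 ≈ -1.7778)
U(J) = 3 + J² - 30*J
g(9, Y)*U(32) = 4*(3 + 32² - 30*32) = 4*(3 + 1024 - 960) = 4*67 = 268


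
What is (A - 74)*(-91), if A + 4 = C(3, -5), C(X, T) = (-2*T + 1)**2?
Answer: -3913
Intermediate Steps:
C(X, T) = (1 - 2*T)**2
A = 117 (A = -4 + (-1 + 2*(-5))**2 = -4 + (-1 - 10)**2 = -4 + (-11)**2 = -4 + 121 = 117)
(A - 74)*(-91) = (117 - 74)*(-91) = 43*(-91) = -3913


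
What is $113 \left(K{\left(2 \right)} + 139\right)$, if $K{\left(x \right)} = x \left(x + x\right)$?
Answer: $16611$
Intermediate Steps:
$K{\left(x \right)} = 2 x^{2}$ ($K{\left(x \right)} = x 2 x = 2 x^{2}$)
$113 \left(K{\left(2 \right)} + 139\right) = 113 \left(2 \cdot 2^{2} + 139\right) = 113 \left(2 \cdot 4 + 139\right) = 113 \left(8 + 139\right) = 113 \cdot 147 = 16611$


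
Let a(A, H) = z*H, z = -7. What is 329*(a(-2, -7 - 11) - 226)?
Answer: -32900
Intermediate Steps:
a(A, H) = -7*H
329*(a(-2, -7 - 11) - 226) = 329*(-7*(-7 - 11) - 226) = 329*(-7*(-18) - 226) = 329*(126 - 226) = 329*(-100) = -32900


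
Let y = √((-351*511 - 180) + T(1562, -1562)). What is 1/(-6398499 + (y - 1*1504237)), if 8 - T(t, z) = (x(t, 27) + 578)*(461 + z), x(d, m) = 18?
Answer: -7902736/62453235809033 - √476663/62453235809033 ≈ -1.2655e-7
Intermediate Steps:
T(t, z) = -274748 - 596*z (T(t, z) = 8 - (18 + 578)*(461 + z) = 8 - 596*(461 + z) = 8 - (274756 + 596*z) = 8 + (-274756 - 596*z) = -274748 - 596*z)
y = √476663 (y = √((-351*511 - 180) + (-274748 - 596*(-1562))) = √((-179361 - 180) + (-274748 + 930952)) = √(-179541 + 656204) = √476663 ≈ 690.41)
1/(-6398499 + (y - 1*1504237)) = 1/(-6398499 + (√476663 - 1*1504237)) = 1/(-6398499 + (√476663 - 1504237)) = 1/(-6398499 + (-1504237 + √476663)) = 1/(-7902736 + √476663)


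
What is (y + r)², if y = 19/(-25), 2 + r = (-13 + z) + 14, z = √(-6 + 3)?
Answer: 61/625 - 88*I*√3/25 ≈ 0.0976 - 6.0968*I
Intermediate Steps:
z = I*√3 (z = √(-3) = I*√3 ≈ 1.732*I)
r = -1 + I*√3 (r = -2 + ((-13 + I*√3) + 14) = -2 + (1 + I*√3) = -1 + I*√3 ≈ -1.0 + 1.732*I)
y = -19/25 (y = 19*(-1/25) = -19/25 ≈ -0.76000)
(y + r)² = (-19/25 + (-1 + I*√3))² = (-44/25 + I*√3)²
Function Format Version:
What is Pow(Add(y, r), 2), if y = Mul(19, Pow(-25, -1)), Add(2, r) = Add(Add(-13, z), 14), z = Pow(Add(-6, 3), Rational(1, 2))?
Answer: Add(Rational(61, 625), Mul(Rational(-88, 25), I, Pow(3, Rational(1, 2)))) ≈ Add(0.097600, Mul(-6.0968, I))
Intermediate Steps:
z = Mul(I, Pow(3, Rational(1, 2))) (z = Pow(-3, Rational(1, 2)) = Mul(I, Pow(3, Rational(1, 2))) ≈ Mul(1.7320, I))
r = Add(-1, Mul(I, Pow(3, Rational(1, 2)))) (r = Add(-2, Add(Add(-13, Mul(I, Pow(3, Rational(1, 2)))), 14)) = Add(-2, Add(1, Mul(I, Pow(3, Rational(1, 2))))) = Add(-1, Mul(I, Pow(3, Rational(1, 2)))) ≈ Add(-1.0000, Mul(1.7320, I)))
y = Rational(-19, 25) (y = Mul(19, Rational(-1, 25)) = Rational(-19, 25) ≈ -0.76000)
Pow(Add(y, r), 2) = Pow(Add(Rational(-19, 25), Add(-1, Mul(I, Pow(3, Rational(1, 2))))), 2) = Pow(Add(Rational(-44, 25), Mul(I, Pow(3, Rational(1, 2)))), 2)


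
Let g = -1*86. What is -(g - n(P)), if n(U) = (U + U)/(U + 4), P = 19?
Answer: 2016/23 ≈ 87.652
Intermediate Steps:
g = -86
n(U) = 2*U/(4 + U) (n(U) = (2*U)/(4 + U) = 2*U/(4 + U))
-(g - n(P)) = -(-86 - 2*19/(4 + 19)) = -(-86 - 2*19/23) = -(-86 - 1*38/23) = -(-86 - 38/23) = -1*(-2016/23) = 2016/23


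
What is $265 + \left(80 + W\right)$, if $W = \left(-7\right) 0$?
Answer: $345$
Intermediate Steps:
$W = 0$
$265 + \left(80 + W\right) = 265 + \left(80 + 0\right) = 265 + 80 = 345$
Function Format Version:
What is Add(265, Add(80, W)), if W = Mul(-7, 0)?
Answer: 345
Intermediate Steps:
W = 0
Add(265, Add(80, W)) = Add(265, Add(80, 0)) = Add(265, 80) = 345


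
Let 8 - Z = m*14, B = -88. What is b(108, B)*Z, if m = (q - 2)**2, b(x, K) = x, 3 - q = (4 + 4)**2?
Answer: -6000264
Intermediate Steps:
q = -61 (q = 3 - (4 + 4)**2 = 3 - 1*8**2 = 3 - 1*64 = 3 - 64 = -61)
m = 3969 (m = (-61 - 2)**2 = (-63)**2 = 3969)
Z = -55558 (Z = 8 - 3969*14 = 8 - 1*55566 = 8 - 55566 = -55558)
b(108, B)*Z = 108*(-55558) = -6000264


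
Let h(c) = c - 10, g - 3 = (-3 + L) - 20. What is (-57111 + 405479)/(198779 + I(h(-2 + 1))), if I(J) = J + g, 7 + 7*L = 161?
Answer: 174184/99385 ≈ 1.7526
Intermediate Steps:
L = 22 (L = -1 + (⅐)*161 = -1 + 23 = 22)
g = 2 (g = 3 + ((-3 + 22) - 20) = 3 + (19 - 20) = 3 - 1 = 2)
h(c) = -10 + c
I(J) = 2 + J (I(J) = J + 2 = 2 + J)
(-57111 + 405479)/(198779 + I(h(-2 + 1))) = (-57111 + 405479)/(198779 + (2 + (-10 + (-2 + 1)))) = 348368/(198779 + (2 + (-10 - 1))) = 348368/(198779 + (2 - 11)) = 348368/(198779 - 9) = 348368/198770 = 348368*(1/198770) = 174184/99385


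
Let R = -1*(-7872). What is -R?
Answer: -7872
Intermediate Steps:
R = 7872
-R = -1*7872 = -7872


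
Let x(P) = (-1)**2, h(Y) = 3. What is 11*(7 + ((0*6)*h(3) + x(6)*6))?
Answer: 143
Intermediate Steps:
x(P) = 1
11*(7 + ((0*6)*h(3) + x(6)*6)) = 11*(7 + ((0*6)*3 + 1*6)) = 11*(7 + (0*3 + 6)) = 11*(7 + (0 + 6)) = 11*(7 + 6) = 11*13 = 143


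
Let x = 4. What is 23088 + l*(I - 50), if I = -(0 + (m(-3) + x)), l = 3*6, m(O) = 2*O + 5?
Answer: 22134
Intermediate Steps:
m(O) = 5 + 2*O
l = 18
I = -3 (I = -(0 + ((5 + 2*(-3)) + 4)) = -(0 + ((5 - 6) + 4)) = -(0 + (-1 + 4)) = -(0 + 3) = -1*3 = -3)
23088 + l*(I - 50) = 23088 + 18*(-3 - 50) = 23088 + 18*(-53) = 23088 - 954 = 22134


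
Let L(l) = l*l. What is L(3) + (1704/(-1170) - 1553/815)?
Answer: 179206/31785 ≈ 5.6381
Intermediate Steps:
L(l) = l²
L(3) + (1704/(-1170) - 1553/815) = 3² + (1704/(-1170) - 1553/815) = 9 + (1704*(-1/1170) - 1553*1/815) = 9 + (-284/195 - 1553/815) = 9 - 106859/31785 = 179206/31785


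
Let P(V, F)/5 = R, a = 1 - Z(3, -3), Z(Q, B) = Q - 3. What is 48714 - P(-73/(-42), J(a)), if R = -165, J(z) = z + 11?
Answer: 49539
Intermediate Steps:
Z(Q, B) = -3 + Q
a = 1 (a = 1 - (-3 + 3) = 1 - 1*0 = 1 + 0 = 1)
J(z) = 11 + z
P(V, F) = -825 (P(V, F) = 5*(-165) = -825)
48714 - P(-73/(-42), J(a)) = 48714 - 1*(-825) = 48714 + 825 = 49539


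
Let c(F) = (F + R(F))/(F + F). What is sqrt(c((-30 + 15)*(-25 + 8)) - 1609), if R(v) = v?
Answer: 2*I*sqrt(402) ≈ 40.1*I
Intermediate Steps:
c(F) = 1 (c(F) = (F + F)/(F + F) = (2*F)/((2*F)) = (2*F)*(1/(2*F)) = 1)
sqrt(c((-30 + 15)*(-25 + 8)) - 1609) = sqrt(1 - 1609) = sqrt(-1608) = 2*I*sqrt(402)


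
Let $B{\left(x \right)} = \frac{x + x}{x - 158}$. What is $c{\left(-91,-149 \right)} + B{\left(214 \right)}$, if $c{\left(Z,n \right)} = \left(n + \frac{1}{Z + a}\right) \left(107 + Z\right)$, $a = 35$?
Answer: $- \frac{33273}{14} \approx -2376.6$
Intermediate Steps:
$B{\left(x \right)} = \frac{2 x}{-158 + x}$
$c{\left(Z,n \right)} = \left(107 + Z\right) \left(n + \frac{1}{35 + Z}\right)$ ($c{\left(Z,n \right)} = \left(n + \frac{1}{Z + 35}\right) \left(107 + Z\right) = \left(n + \frac{1}{35 + Z}\right) \left(107 + Z\right) = \left(107 + Z\right) \left(n + \frac{1}{35 + Z}\right)$)
$c{\left(-91,-149 \right)} + B{\left(214 \right)} = \frac{107 - 91 + 3745 \left(-149\right) - 149 \left(-91\right)^{2} + 142 \left(-91\right) \left(-149\right)}{35 - 91} + 2 \cdot 214 \frac{1}{-158 + 214} = \frac{107 - 91 - 558005 - 1233869 + 1925378}{-56} + 2 \cdot 214 \cdot \frac{1}{56} = - \frac{107 - 91 - 558005 - 1233869 + 1925378}{56} + 2 \cdot 214 \cdot \frac{1}{56} = \left(- \frac{1}{56}\right) 133520 + \frac{107}{14} = - \frac{16690}{7} + \frac{107}{14} = - \frac{33273}{14}$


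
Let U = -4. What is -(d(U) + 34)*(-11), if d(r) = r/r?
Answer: 385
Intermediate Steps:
d(r) = 1
-(d(U) + 34)*(-11) = -(1 + 34)*(-11) = -35*(-11) = -1*(-385) = 385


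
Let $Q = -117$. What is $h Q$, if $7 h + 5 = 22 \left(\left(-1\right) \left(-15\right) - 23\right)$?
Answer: $\frac{21177}{7} \approx 3025.3$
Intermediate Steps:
$h = - \frac{181}{7}$ ($h = - \frac{5}{7} + \frac{22 \left(\left(-1\right) \left(-15\right) - 23\right)}{7} = - \frac{5}{7} + \frac{22 \left(15 - 23\right)}{7} = - \frac{5}{7} + \frac{22 \left(-8\right)}{7} = - \frac{5}{7} + \frac{1}{7} \left(-176\right) = - \frac{5}{7} - \frac{176}{7} = - \frac{181}{7} \approx -25.857$)
$h Q = \left(- \frac{181}{7}\right) \left(-117\right) = \frac{21177}{7}$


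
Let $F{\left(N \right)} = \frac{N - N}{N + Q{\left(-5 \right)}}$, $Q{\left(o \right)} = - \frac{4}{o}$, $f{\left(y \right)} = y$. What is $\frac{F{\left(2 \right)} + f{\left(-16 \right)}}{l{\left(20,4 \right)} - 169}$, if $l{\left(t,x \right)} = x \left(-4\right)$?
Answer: $\frac{16}{185} \approx 0.086486$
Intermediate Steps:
$l{\left(t,x \right)} = - 4 x$
$F{\left(N \right)} = 0$ ($F{\left(N \right)} = \frac{N - N}{N - \frac{4}{-5}} = \frac{0}{N - - \frac{4}{5}} = \frac{0}{N + \frac{4}{5}} = \frac{0}{\frac{4}{5} + N} = 0$)
$\frac{F{\left(2 \right)} + f{\left(-16 \right)}}{l{\left(20,4 \right)} - 169} = \frac{0 - 16}{\left(-4\right) 4 - 169} = - \frac{16}{-16 - 169} = - \frac{16}{-185} = \left(-16\right) \left(- \frac{1}{185}\right) = \frac{16}{185}$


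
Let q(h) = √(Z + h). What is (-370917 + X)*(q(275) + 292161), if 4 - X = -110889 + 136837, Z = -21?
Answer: -115947306621 - 396861*√254 ≈ -1.1595e+11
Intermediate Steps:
X = -25944 (X = 4 - (-110889 + 136837) = 4 - 1*25948 = 4 - 25948 = -25944)
q(h) = √(-21 + h)
(-370917 + X)*(q(275) + 292161) = (-370917 - 25944)*(√(-21 + 275) + 292161) = -396861*(√254 + 292161) = -396861*(292161 + √254) = -115947306621 - 396861*√254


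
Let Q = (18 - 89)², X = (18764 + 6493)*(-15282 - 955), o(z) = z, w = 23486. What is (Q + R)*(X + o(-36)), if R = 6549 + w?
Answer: -14384595518820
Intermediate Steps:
X = -410097909 (X = 25257*(-16237) = -410097909)
R = 30035 (R = 6549 + 23486 = 30035)
Q = 5041 (Q = (-71)² = 5041)
(Q + R)*(X + o(-36)) = (5041 + 30035)*(-410097909 - 36) = 35076*(-410097945) = -14384595518820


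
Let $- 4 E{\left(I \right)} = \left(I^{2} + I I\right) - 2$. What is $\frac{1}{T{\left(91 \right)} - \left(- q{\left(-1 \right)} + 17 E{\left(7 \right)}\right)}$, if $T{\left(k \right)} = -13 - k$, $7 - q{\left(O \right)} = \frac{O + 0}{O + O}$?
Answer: $\frac{2}{621} \approx 0.0032206$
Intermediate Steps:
$E{\left(I \right)} = \frac{1}{2} - \frac{I^{2}}{2}$ ($E{\left(I \right)} = - \frac{\left(I^{2} + I I\right) - 2}{4} = - \frac{\left(I^{2} + I^{2}\right) - 2}{4} = - \frac{2 I^{2} - 2}{4} = - \frac{-2 + 2 I^{2}}{4} = \frac{1}{2} - \frac{I^{2}}{2}$)
$q{\left(O \right)} = \frac{13}{2}$ ($q{\left(O \right)} = 7 - \frac{O + 0}{O + O} = 7 - \frac{O}{2 O} = 7 - O \frac{1}{2 O} = 7 - \frac{1}{2} = \frac{13}{2}$)
$\frac{1}{T{\left(91 \right)} - \left(- q{\left(-1 \right)} + 17 E{\left(7 \right)}\right)} = \frac{1}{\left(-13 - 91\right) - \left(- \frac{13}{2} + 17 \left(\frac{1}{2} - \frac{7^{2}}{2}\right)\right)} = \frac{1}{\left(-13 - 91\right) - \left(- \frac{13}{2} + 17 \left(\frac{1}{2} - \frac{49}{2}\right)\right)} = \frac{1}{-104 - \left(- \frac{13}{2} + 17 \left(\frac{1}{2} - \frac{49}{2}\right)\right)} = \frac{1}{-104 + \left(\left(-17\right) \left(-24\right) + \frac{13}{2}\right)} = \frac{1}{-104 + \left(408 + \frac{13}{2}\right)} = \frac{1}{-104 + \frac{829}{2}} = \frac{1}{\frac{621}{2}} = \frac{2}{621}$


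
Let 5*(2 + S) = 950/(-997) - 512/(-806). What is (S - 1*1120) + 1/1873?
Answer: -4222068005789/3762772715 ≈ -1122.1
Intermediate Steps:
S = -4145528/2008955 (S = -2 + (950/(-997) - 512/(-806))/5 = -2 + (950*(-1/997) - 512*(-1/806))/5 = -2 + (-950/997 + 256/403)/5 = -2 + (⅕)*(-127618/401791) = -2 - 127618/2008955 = -4145528/2008955 ≈ -2.0635)
(S - 1*1120) + 1/1873 = (-4145528/2008955 - 1*1120) + 1/1873 = (-4145528/2008955 - 1120) + 1/1873 = -2254175128/2008955 + 1/1873 = -4222068005789/3762772715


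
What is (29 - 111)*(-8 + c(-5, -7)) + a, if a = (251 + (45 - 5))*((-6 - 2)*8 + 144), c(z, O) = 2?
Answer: 23772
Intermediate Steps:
a = 23280 (a = (251 + 40)*(-8*8 + 144) = 291*(-64 + 144) = 291*80 = 23280)
(29 - 111)*(-8 + c(-5, -7)) + a = (29 - 111)*(-8 + 2) + 23280 = -82*(-6) + 23280 = 492 + 23280 = 23772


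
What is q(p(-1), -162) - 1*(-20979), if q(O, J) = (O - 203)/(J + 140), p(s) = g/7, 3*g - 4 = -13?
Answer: 1616095/77 ≈ 20988.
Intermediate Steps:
g = -3 (g = 4/3 + (⅓)*(-13) = 4/3 - 13/3 = -3)
p(s) = -3/7
q(O, J) = (-203 + O)/(140 + J)
q(p(-1), -162) - 1*(-20979) = (-203 - 3/7)/(140 - 162) - 1*(-20979) = -1424/7/(-22) + 20979 = -1/22*(-1424/7) + 20979 = 712/77 + 20979 = 1616095/77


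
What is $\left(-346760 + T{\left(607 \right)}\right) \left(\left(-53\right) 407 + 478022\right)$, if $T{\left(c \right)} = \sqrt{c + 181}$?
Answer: $-158278948760 + 912902 \sqrt{197} \approx -1.5827 \cdot 10^{11}$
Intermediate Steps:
$T{\left(c \right)} = \sqrt{181 + c}$
$\left(-346760 + T{\left(607 \right)}\right) \left(\left(-53\right) 407 + 478022\right) = \left(-346760 + \sqrt{181 + 607}\right) \left(\left(-53\right) 407 + 478022\right) = \left(-346760 + \sqrt{788}\right) \left(-21571 + 478022\right) = \left(-346760 + 2 \sqrt{197}\right) 456451 = -158278948760 + 912902 \sqrt{197}$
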